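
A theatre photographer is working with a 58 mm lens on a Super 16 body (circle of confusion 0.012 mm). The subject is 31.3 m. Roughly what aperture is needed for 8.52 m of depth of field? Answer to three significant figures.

Write h = H − f = f²/(N·c). The thin-lens limits are Dn = s·h/(h + (s−f)) and Df = s·h/(h − (s−f)), so DoF = Df − Dn = 2·s·(s−f)·h / (h² − (s−f)²).
That is a quadratic in h: DoF·h² − 2·s·(s−f)·h − DoF·(s−f)² = 0 ⇒ h = (s−f)·(s + √(s² + DoF²)) / DoF = 31242 × (31300 + √(31300² + 8520²)) / 8520 = 31242 × (31300 + 32438.9) / 8520 ≈ 233724 mm.
Then N = f²/(c·h) = 58² / (0.012 × 233724) = 3364 / 2804.7 ≈ 1.20.

f/1.20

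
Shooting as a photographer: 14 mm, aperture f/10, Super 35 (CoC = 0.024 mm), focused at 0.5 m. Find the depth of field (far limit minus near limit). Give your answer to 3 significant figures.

0.921 m

Hyperfocal distance H = f²/(N·c) + f = 14²/(10 × 0.024) + 14 = 196/0.24 + 14 ≈ 830.7 mm ≈ 0.831 m.
Near limit Dn = s·(H − f)/(H + s − 2f) = 500 × (830.7 − 14) / (830.7 + 500 − 2 × 14) = 500 × 816.7 / 1302.7 ≈ 313.46 mm.
Far limit Df = s·(H − f)/(H − s) = 500 × (830.7 − 14) / (830.7 − 500) = 500 × 816.7 / 330.7 ≈ 1234.88 mm.
Depth of field = Df − Dn = 1234.88 − 313.46 ≈ 921.42 mm ≈ 0.921 m.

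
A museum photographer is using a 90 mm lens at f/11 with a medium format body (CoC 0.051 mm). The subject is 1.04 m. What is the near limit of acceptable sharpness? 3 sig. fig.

0.976 m

Hyperfocal distance H = f²/(N·c) + f = 90²/(11 × 0.051) + 90 = 8100/0.561 + 90 ≈ 14528.5 mm ≈ 14.53 m.
Near limit Dn = s·(H − f)/(H + s − 2f) = 1040 × (14528.5 − 90) / (14528.5 + 1040 − 2 × 90) = 1040 × 14438.5 / 15388.5 ≈ 975.80 mm ≈ 0.976 m.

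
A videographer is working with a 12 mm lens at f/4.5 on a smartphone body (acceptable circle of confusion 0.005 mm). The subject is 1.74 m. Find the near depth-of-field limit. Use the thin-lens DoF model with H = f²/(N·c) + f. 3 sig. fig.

1.37 m

Hyperfocal distance H = f²/(N·c) + f = 12²/(4.5 × 0.005) + 12 = 144/0.0225 + 12 ≈ 6412.0 mm ≈ 6.412 m.
Near limit Dn = s·(H − f)/(H + s − 2f) = 1740 × (6412.0 − 12) / (6412.0 + 1740 − 2 × 12) = 1740 × 6400.0 / 8128.0 ≈ 1370.1 mm ≈ 1.37 m.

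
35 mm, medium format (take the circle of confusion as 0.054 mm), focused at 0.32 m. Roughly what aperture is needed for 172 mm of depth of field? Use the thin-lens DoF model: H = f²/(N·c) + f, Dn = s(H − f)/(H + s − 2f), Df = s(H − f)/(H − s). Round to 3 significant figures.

Write h = H − f = f²/(N·c). The thin-lens limits are Dn = s·h/(h + (s−f)) and Df = s·h/(h − (s−f)), so DoF = Df − Dn = 2·s·(s−f)·h / (h² − (s−f)²).
That is a quadratic in h: DoF·h² − 2·s·(s−f)·h − DoF·(s−f)² = 0 ⇒ h = (s−f)·(s + √(s² + DoF²)) / DoF = 285 × (320 + √(320² + 172²)) / 172 = 285 × (320 + 363.296) / 172 ≈ 1132.2 mm.
Then N = f²/(c·h) = 35² / (0.054 × 1132.2) = 1225 / 61.139 ≈ 20.

f/20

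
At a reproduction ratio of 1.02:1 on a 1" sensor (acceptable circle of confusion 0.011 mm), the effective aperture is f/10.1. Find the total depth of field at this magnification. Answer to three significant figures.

0.214 mm

At magnification m, DoF ≈ 2·N_eff·c/m² = 2 × 10.1 × 0.011 / 1.02² = 0.2222 / 1.04 ≈ 0.214 mm.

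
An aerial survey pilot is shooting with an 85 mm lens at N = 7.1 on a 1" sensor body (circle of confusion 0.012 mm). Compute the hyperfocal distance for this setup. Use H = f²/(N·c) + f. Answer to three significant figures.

84.9 m

Hyperfocal distance H = f²/(N·c) + f = 85²/(7.1 × 0.012) + 85 = 7225/0.0852 + 85 ≈ 84885.5 mm ≈ 84.9 m.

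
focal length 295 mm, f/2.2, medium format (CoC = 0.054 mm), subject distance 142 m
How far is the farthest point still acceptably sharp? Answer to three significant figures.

Hyperfocal distance H = f²/(N·c) + f = 295²/(2.2 × 0.054) + 295 = 87025/0.1188 + 295 ≈ 732828.7 mm ≈ 732.8 m.
Far limit Df = s·(H − f)/(H − s) = 142000 × (732828.7 − 295) / (732828.7 − 142000) = 142000 × 732533.7 / 590828.7 ≈ 176057 mm ≈ 176 m.

176 m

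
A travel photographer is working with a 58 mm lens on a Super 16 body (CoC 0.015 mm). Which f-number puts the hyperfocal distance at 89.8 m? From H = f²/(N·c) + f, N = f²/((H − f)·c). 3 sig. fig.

Rearrange H = f²/(N·c) + f for N: N = f² / ((H − f)·c).
N = 58² / ((89800 − 58) × 0.015) = 3364 / 1346 ≈ 2.50.

f/2.50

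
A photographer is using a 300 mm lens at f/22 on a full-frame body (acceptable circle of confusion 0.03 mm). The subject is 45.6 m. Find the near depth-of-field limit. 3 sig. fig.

Hyperfocal distance H = f²/(N·c) + f = 300²/(22 × 0.03) + 300 = 90000/0.66 + 300 ≈ 136663.6 mm ≈ 136.7 m.
Near limit Dn = s·(H − f)/(H + s − 2f) = 45600 × (136663.6 − 300) / (136663.6 + 45600 − 2 × 300) = 45600 × 136363.6 / 181663.6 ≈ 34229 mm ≈ 34.2 m.

34.2 m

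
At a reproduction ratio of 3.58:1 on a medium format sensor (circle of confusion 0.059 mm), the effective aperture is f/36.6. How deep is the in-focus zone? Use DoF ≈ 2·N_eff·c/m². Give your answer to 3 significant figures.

0.337 mm

At magnification m, DoF ≈ 2·N_eff·c/m² = 2 × 36.6 × 0.059 / 3.58² = 4.319 / 12.82 ≈ 0.337 mm.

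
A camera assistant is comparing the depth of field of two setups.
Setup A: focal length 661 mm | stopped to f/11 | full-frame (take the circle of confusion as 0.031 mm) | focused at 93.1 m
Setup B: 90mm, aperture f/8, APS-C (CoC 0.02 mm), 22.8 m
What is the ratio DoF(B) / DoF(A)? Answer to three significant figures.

1.90

Setup A: H = 661²/(11×0.031) + 661 ≈ 1281954.3 mm; DoF = Df − Dn = 100339 − 86835 ≈ 13504 mm.
Setup B: H = 90²/(8×0.02) + 90 ≈ 50715.0 mm; DoF = Df − Dn = 41349 − 15739 ≈ 25610 mm.
Ratio = 25610 / 13504 ≈ 1.90.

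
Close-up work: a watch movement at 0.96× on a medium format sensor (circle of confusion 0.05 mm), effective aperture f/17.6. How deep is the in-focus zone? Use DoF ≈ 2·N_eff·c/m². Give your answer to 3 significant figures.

At magnification m, DoF ≈ 2·N_eff·c/m² = 2 × 17.6 × 0.05 / 0.96² = 1.76 / 0.9216 ≈ 1.91 mm.

1.91 mm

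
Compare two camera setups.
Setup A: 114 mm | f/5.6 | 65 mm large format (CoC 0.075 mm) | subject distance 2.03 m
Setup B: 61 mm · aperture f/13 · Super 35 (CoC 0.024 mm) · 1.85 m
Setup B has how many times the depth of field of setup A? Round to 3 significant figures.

2.25

Setup A: H = 114²/(5.6×0.075) + 114 ≈ 31056.9 mm; DoF = Df − Dn = 2164.00 − 1911.63 ≈ 252.37 mm.
Setup B: H = 61²/(13×0.024) + 61 ≈ 11987.3 mm; DoF = Df − Dn = 2176.48 − 1608.69 ≈ 567.79 mm.
Ratio = 567.79 / 252.37 ≈ 2.25.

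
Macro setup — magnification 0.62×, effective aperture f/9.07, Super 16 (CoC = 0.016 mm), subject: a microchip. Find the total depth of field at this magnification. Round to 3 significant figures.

At magnification m, DoF ≈ 2·N_eff·c/m² = 2 × 9.07 × 0.016 / 0.62² = 0.2902 / 0.3844 ≈ 0.755 mm.

0.755 mm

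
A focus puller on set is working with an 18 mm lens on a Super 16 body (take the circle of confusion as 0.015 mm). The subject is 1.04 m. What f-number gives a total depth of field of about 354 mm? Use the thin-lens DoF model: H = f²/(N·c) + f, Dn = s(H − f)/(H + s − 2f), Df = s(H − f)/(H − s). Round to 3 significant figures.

Write h = H − f = f²/(N·c). The thin-lens limits are Dn = s·h/(h + (s−f)) and Df = s·h/(h − (s−f)), so DoF = Df − Dn = 2·s·(s−f)·h / (h² − (s−f)²).
That is a quadratic in h: DoF·h² − 2·s·(s−f)·h − DoF·(s−f)² = 0 ⇒ h = (s−f)·(s + √(s² + DoF²)) / DoF = 1022 × (1040 + √(1040² + 354²)) / 354 = 1022 × (1040 + 1098.60) / 354 ≈ 6174.1 mm.
Then N = f²/(c·h) = 18² / (0.015 × 6174.1) = 324 / 92.612 ≈ 3.50.

f/3.50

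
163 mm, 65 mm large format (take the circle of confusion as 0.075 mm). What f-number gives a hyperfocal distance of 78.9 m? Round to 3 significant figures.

Rearrange H = f²/(N·c) + f for N: N = f² / ((H − f)·c).
N = 163² / ((78900 − 163) × 0.075) = 26569 / 5905 ≈ 4.50.

f/4.50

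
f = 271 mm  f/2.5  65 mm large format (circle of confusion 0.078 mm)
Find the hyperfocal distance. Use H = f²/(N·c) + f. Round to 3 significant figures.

377 m

Hyperfocal distance H = f²/(N·c) + f = 271²/(2.5 × 0.078) + 271 = 73441/0.195 + 271 ≈ 376891.5 mm ≈ 377 m.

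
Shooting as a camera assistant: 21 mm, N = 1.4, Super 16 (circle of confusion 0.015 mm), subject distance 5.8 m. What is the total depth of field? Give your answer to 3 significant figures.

Hyperfocal distance H = f²/(N·c) + f = 21²/(1.4 × 0.015) + 21 = 441/0.021 + 21 ≈ 21021.0 mm ≈ 21.02 m.
Near limit Dn = s·(H − f)/(H + s − 2f) = 5800 × (21021.0 − 21) / (21021.0 + 5800 − 2 × 21) = 5800 × 21000.0 / 26779.0 ≈ 4548.3 mm.
Far limit Df = s·(H − f)/(H − s) = 5800 × (21021.0 − 21) / (21021.0 − 5800) = 5800 × 21000.0 / 15221.0 ≈ 8002.1 mm.
Depth of field = Df − Dn = 8002.1 − 4548.3 ≈ 3453.8 mm ≈ 3.45 m.

3.45 m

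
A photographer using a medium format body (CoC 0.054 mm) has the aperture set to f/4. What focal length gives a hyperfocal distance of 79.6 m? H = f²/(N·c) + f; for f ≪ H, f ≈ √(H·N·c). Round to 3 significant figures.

From H = f²/(N·c) + f, with f ≪ H: f ≈ √(H·N·c) = √(79600 × 4 × 0.054) = √17194 ≈ 131.1 mm.
The +f correction barely moves this — solving exactly, f² + N·c·f − N·c·H = 0 ⇒ f = (−N·c + √((N·c)² + 4·N·c·H))/2 = (−0.216 + √68774)/2 ≈ 131.02 mm, so f ≈ 131 mm.

131 mm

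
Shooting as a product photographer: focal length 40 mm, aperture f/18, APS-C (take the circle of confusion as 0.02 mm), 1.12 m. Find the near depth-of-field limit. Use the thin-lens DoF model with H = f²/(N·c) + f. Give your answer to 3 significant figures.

0.901 m

Hyperfocal distance H = f²/(N·c) + f = 40²/(18 × 0.02) + 40 = 1600/0.36 + 40 ≈ 4484.4 mm ≈ 4.484 m.
Near limit Dn = s·(H − f)/(H + s − 2f) = 1120 × (4484.4 − 40) / (4484.4 + 1120 − 2 × 40) = 1120 × 4444.4 / 5524.4 ≈ 901.05 mm ≈ 0.901 m.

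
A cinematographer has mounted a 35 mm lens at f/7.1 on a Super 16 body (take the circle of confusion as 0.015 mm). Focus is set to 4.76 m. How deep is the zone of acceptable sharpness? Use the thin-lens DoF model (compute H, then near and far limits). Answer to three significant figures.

Hyperfocal distance H = f²/(N·c) + f = 35²/(7.1 × 0.015) + 35 = 1225/0.1065 + 35 ≈ 11537.3 mm ≈ 11.54 m.
Near limit Dn = s·(H − f)/(H + s − 2f) = 4760 × (11537.3 − 35) / (11537.3 + 4760 − 2 × 35) = 4760 × 11502.3 / 16227.3 ≈ 3374.0 mm.
Far limit Df = s·(H − f)/(H − s) = 4760 × (11537.3 − 35) / (11537.3 − 4760) = 4760 × 11502.3 / 6777.3 ≈ 8078.6 mm.
Depth of field = Df − Dn = 8078.6 − 3374.0 ≈ 4704.6 mm ≈ 4.70 m.

4.70 m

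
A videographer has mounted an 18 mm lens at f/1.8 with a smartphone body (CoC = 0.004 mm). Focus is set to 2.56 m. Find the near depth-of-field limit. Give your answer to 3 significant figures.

Hyperfocal distance H = f²/(N·c) + f = 18²/(1.8 × 0.004) + 18 = 324/0.0072 + 18 ≈ 45018.0 mm ≈ 45.02 m.
Near limit Dn = s·(H − f)/(H + s − 2f) = 2560 × (45018.0 − 18) / (45018.0 + 2560 − 2 × 18) = 2560 × 45000.0 / 47542.0 ≈ 2423.1 mm ≈ 2.42 m.

2.42 m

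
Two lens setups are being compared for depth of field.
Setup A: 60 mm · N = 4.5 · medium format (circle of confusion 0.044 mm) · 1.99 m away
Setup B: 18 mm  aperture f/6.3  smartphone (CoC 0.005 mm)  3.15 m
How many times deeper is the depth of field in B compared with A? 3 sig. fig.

Setup A: H = 60²/(4.5×0.044) + 60 ≈ 18241.8 mm; DoF = Df − Dn = 2226.32 − 1799.03 ≈ 427.29 mm.
Setup B: H = 18²/(6.3×0.005) + 18 ≈ 10303.7 mm; DoF = Df − Dn = 4529.1 − 2414.7 ≈ 2114.4 mm.
Ratio = 2114.4 / 427.29 ≈ 4.95.

4.95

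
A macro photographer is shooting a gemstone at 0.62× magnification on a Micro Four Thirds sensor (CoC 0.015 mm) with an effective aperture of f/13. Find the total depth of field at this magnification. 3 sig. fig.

1.01 mm

At magnification m, DoF ≈ 2·N_eff·c/m² = 2 × 13 × 0.015 / 0.62² = 0.39 / 0.3844 ≈ 1.01 mm.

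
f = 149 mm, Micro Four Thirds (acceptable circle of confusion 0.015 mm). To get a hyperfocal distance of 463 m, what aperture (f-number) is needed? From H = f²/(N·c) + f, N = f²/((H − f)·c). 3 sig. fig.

Rearrange H = f²/(N·c) + f for N: N = f² / ((H − f)·c).
N = 149² / ((463000 − 149) × 0.015) = 22201 / 6943 ≈ 3.20.

f/3.20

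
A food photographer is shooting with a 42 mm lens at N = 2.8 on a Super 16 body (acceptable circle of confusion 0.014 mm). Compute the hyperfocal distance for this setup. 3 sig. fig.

45.0 m

Hyperfocal distance H = f²/(N·c) + f = 42²/(2.8 × 0.014) + 42 = 1764/0.0392 + 42 ≈ 45042.0 mm ≈ 45.0 m.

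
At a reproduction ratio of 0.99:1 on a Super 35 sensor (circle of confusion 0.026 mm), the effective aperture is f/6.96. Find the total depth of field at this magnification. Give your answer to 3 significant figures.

At magnification m, DoF ≈ 2·N_eff·c/m² = 2 × 6.96 × 0.026 / 0.99² = 0.3619 / 0.9801 ≈ 0.369 mm.

0.369 mm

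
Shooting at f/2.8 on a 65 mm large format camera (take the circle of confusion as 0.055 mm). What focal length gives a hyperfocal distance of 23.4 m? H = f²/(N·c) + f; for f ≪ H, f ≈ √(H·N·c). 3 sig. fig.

From H = f²/(N·c) + f, with f ≪ H: f ≈ √(H·N·c) = √(23400 × 2.8 × 0.055) = √3603.6 ≈ 60.03 mm.
The +f correction barely moves this — solving exactly, f² + N·c·f − N·c·H = 0 ⇒ f = (−N·c + √((N·c)² + 4·N·c·H))/2 = (−0.154 + √14414)/2 ≈ 59.953 mm, so f ≈ 60.0 mm.

60.0 mm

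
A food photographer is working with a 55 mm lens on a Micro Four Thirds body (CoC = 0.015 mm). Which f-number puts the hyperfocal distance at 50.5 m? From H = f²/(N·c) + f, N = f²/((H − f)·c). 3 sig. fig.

Rearrange H = f²/(N·c) + f for N: N = f² / ((H − f)·c).
N = 55² / ((50500 − 55) × 0.015) = 3025 / 756.7 ≈ 4.

f/4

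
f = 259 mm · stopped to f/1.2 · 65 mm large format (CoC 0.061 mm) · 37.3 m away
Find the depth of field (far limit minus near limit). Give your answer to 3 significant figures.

3.02 m

Hyperfocal distance H = f²/(N·c) + f = 259²/(1.2 × 0.061) + 259 = 67081/0.0732 + 259 ≈ 916666.1 mm ≈ 916.7 m.
Near limit Dn = s·(H − f)/(H + s − 2f) = 37300 × (916666.1 − 259) / (916666.1 + 37300 − 2 × 259) = 37300 × 916407.1 / 953448.1 ≈ 35850.9 mm.
Far limit Df = s·(H − f)/(H − s) = 37300 × (916666.1 − 259) / (916666.1 − 37300) = 37300 × 916407.1 / 879366.1 ≈ 38871.2 mm.
Depth of field = Df − Dn = 38871.2 − 35850.9 ≈ 3020.3 mm ≈ 3.02 m.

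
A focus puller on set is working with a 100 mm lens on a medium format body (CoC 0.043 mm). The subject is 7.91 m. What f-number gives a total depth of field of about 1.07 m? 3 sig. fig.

Write h = H − f = f²/(N·c). The thin-lens limits are Dn = s·h/(h + (s−f)) and Df = s·h/(h − (s−f)), so DoF = Df − Dn = 2·s·(s−f)·h / (h² − (s−f)²).
That is a quadratic in h: DoF·h² − 2·s·(s−f)·h − DoF·(s−f)² = 0 ⇒ h = (s−f)·(s + √(s² + DoF²)) / DoF = 7810 × (7910 + √(7910² + 1070²)) / 1070 = 7810 × (7910 + 7982.04) / 1070 ≈ 115997 mm.
Then N = f²/(c·h) = 100² / (0.043 × 115997) = 10000 / 4987.9 ≈ 2.00.

f/2.00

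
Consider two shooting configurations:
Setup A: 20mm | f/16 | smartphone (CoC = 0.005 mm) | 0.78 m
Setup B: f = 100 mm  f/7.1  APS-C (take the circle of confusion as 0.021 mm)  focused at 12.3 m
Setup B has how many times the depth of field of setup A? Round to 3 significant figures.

Setup A: H = 20²/(16×0.005) + 20 ≈ 5020.0 mm; DoF = Df − Dn = 919.81 − 677.08 ≈ 242.73 mm.
Setup B: H = 100²/(7.1×0.021) + 100 ≈ 67169.1 mm; DoF = Df − Dn = 15034.9 − 10407.0 ≈ 4627.9 mm.
Ratio = 4627.9 / 242.73 ≈ 19.1.

19.1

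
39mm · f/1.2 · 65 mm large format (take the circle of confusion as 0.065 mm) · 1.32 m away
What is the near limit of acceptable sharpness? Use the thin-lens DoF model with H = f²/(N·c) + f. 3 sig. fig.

Hyperfocal distance H = f²/(N·c) + f = 39²/(1.2 × 0.065) + 39 = 1521/0.078 + 39 ≈ 19539.0 mm ≈ 19.54 m.
Near limit Dn = s·(H − f)/(H + s − 2f) = 1320 × (19539.0 − 39) / (19539.0 + 1320 − 2 × 39) = 1320 × 19500.0 / 20781.0 ≈ 1238.6 mm ≈ 1.24 m.

1.24 m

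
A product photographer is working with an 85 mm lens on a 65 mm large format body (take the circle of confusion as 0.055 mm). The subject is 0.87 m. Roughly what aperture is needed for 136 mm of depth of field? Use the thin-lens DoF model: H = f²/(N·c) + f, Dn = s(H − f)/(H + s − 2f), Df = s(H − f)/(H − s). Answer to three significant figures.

f/13

Write h = H − f = f²/(N·c). The thin-lens limits are Dn = s·h/(h + (s−f)) and Df = s·h/(h − (s−f)), so DoF = Df − Dn = 2·s·(s−f)·h / (h² − (s−f)²).
That is a quadratic in h: DoF·h² − 2·s·(s−f)·h − DoF·(s−f)² = 0 ⇒ h = (s−f)·(s + √(s² + DoF²)) / DoF = 785 × (870 + √(870² + 136²)) / 136 = 785 × (870 + 880.566) / 136 ≈ 10104 mm.
Then N = f²/(c·h) = 85² / (0.055 × 10104) = 7225 / 555.74 ≈ 13.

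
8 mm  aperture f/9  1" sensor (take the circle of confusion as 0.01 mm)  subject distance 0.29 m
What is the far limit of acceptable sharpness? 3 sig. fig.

481 mm

Hyperfocal distance H = f²/(N·c) + f = 8²/(9 × 0.01) + 8 = 64/0.09 + 8 ≈ 719.1 mm ≈ 0.719 m.
Far limit Df = s·(H − f)/(H − s) = 290 × (719.1 − 8) / (719.1 − 290) = 290 × 711.1 / 429.1 ≈ 480.58 mm.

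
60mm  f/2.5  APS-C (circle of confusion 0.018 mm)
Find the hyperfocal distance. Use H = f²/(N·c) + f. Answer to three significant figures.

Hyperfocal distance H = f²/(N·c) + f = 60²/(2.5 × 0.018) + 60 = 3600/0.045 + 60 ≈ 80060.0 mm ≈ 80.1 m.

80.1 m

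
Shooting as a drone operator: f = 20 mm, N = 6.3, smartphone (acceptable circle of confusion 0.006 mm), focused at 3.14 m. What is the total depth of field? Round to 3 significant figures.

2.03 m

Hyperfocal distance H = f²/(N·c) + f = 20²/(6.3 × 0.006) + 20 = 400/0.0378 + 20 ≈ 10602.0 mm ≈ 10.60 m.
Near limit Dn = s·(H − f)/(H + s − 2f) = 3140 × (10602.0 − 20) / (10602.0 + 3140 − 2 × 20) = 3140 × 10582.0 / 13702.0 ≈ 2425.0 mm.
Far limit Df = s·(H − f)/(H − s) = 3140 × (10602.0 − 20) / (10602.0 − 3140) = 3140 × 10582.0 / 7462.0 ≈ 4452.9 mm.
Depth of field = Df − Dn = 4452.9 − 2425.0 ≈ 2027.9 mm ≈ 2.03 m.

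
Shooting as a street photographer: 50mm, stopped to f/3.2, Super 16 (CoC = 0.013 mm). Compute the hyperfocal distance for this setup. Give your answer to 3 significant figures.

Hyperfocal distance H = f²/(N·c) + f = 50²/(3.2 × 0.013) + 50 = 2500/0.0416 + 50 ≈ 60146.2 mm ≈ 60.1 m.

60.1 m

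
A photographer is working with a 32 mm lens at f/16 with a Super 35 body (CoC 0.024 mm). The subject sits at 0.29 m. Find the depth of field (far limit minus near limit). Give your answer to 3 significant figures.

56.6 mm

Hyperfocal distance H = f²/(N·c) + f = 32²/(16 × 0.024) + 32 = 1024/0.384 + 32 ≈ 2698.7 mm ≈ 2.699 m.
Near limit Dn = s·(H − f)/(H + s − 2f) = 290 × (2698.7 − 32) / (2698.7 + 290 − 2 × 32) = 290 × 2666.7 / 2924.7 ≈ 264.418 mm.
Far limit Df = s·(H − f)/(H − s) = 290 × (2698.7 − 32) / (2698.7 − 290) = 290 × 2666.7 / 2408.7 ≈ 321.063 mm.
Depth of field = Df − Dn = 321.063 − 264.418 ≈ 56.645 mm.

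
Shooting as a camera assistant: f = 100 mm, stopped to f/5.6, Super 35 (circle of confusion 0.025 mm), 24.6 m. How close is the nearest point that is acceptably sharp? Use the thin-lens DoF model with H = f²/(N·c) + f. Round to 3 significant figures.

18.3 m

Hyperfocal distance H = f²/(N·c) + f = 100²/(5.6 × 0.025) + 100 = 10000/0.14 + 100 ≈ 71528.6 mm ≈ 71.53 m.
Near limit Dn = s·(H − f)/(H + s − 2f) = 24600 × (71528.6 − 100) / (71528.6 + 24600 − 2 × 100) = 24600 × 71428.6 / 95928.6 ≈ 18317 mm ≈ 18.3 m.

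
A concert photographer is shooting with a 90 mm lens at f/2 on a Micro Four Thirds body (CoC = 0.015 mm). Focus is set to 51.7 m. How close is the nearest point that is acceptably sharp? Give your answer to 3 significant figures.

Hyperfocal distance H = f²/(N·c) + f = 90²/(2 × 0.015) + 90 = 8100/0.03 + 90 ≈ 270090.0 mm ≈ 270.1 m.
Near limit Dn = s·(H − f)/(H + s − 2f) = 51700 × (270090.0 − 90) / (270090.0 + 51700 − 2 × 90) = 51700 × 270000.0 / 321610.0 ≈ 43404 mm ≈ 43.4 m.

43.4 m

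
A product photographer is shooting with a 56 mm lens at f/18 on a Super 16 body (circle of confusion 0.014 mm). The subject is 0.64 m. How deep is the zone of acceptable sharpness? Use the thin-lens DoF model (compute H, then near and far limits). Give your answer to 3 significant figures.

60.2 mm

Hyperfocal distance H = f²/(N·c) + f = 56²/(18 × 0.014) + 56 = 3136/0.252 + 56 ≈ 12500.4 mm ≈ 12.50 m.
Near limit Dn = s·(H − f)/(H + s − 2f) = 640 × (12500.4 − 56) / (12500.4 + 640 − 2 × 56) = 640 × 12444.4 / 13028.4 ≈ 611.312 mm.
Far limit Df = s·(H − f)/(H − s) = 640 × (12500.4 − 56) / (12500.4 − 640) = 640 × 12444.4 / 11860.4 ≈ 671.513 mm.
Depth of field = Df − Dn = 671.513 − 611.312 ≈ 60.201 mm.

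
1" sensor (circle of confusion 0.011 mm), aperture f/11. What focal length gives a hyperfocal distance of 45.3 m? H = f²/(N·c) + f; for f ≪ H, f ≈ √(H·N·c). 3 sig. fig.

From H = f²/(N·c) + f, with f ≪ H: f ≈ √(H·N·c) = √(45300 × 11 × 0.011) = √5481.3 ≈ 74.04 mm.
The +f correction barely moves this — solving exactly, f² + N·c·f − N·c·H = 0 ⇒ f = (−N·c + √((N·c)² + 4·N·c·H))/2 = (−0.121 + √21925)/2 ≈ 73.975 mm, so f ≈ 74.0 mm.

74.0 mm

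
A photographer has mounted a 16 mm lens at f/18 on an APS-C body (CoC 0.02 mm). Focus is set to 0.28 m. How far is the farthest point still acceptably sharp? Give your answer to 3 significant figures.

445 mm

Hyperfocal distance H = f²/(N·c) + f = 16²/(18 × 0.02) + 16 = 256/0.36 + 16 ≈ 727.1 mm ≈ 0.727 m.
Far limit Df = s·(H − f)/(H − s) = 280 × (727.1 − 16) / (727.1 − 280) = 280 × 711.1 / 447.1 ≈ 445.33 mm.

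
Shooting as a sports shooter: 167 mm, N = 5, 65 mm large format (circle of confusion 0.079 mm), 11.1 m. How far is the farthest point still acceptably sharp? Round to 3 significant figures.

Hyperfocal distance H = f²/(N·c) + f = 167²/(5 × 0.079) + 167 = 27889/0.395 + 167 ≈ 70772.1 mm ≈ 70.77 m.
Far limit Df = s·(H − f)/(H − s) = 11100 × (70772.1 − 167) / (70772.1 − 11100) = 11100 × 70605.1 / 59672.1 ≈ 13134 mm ≈ 13.1 m.

13.1 m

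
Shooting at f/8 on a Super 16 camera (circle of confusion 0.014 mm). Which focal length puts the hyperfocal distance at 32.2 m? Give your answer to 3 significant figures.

From H = f²/(N·c) + f, with f ≪ H: f ≈ √(H·N·c) = √(32200 × 8 × 0.014) = √3606.4 ≈ 60.05 mm.
Exact: f² + N·c·f − N·c·H = 0 ⇒ f = (−N·c + √((N·c)² + 4·N·c·H))/2 = (−0.112 + √14426)/2 ≈ 59.997 mm ≈ 60.0 mm.

60.0 mm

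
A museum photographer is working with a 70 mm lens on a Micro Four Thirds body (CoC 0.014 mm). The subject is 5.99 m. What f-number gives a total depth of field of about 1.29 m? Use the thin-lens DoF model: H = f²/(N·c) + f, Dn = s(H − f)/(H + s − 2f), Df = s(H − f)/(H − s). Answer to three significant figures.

Write h = H − f = f²/(N·c). The thin-lens limits are Dn = s·h/(h + (s−f)) and Df = s·h/(h − (s−f)), so DoF = Df − Dn = 2·s·(s−f)·h / (h² − (s−f)²).
That is a quadratic in h: DoF·h² − 2·s·(s−f)·h − DoF·(s−f)² = 0 ⇒ h = (s−f)·(s + √(s² + DoF²)) / DoF = 5920 × (5990 + √(5990² + 1290²)) / 1290 = 5920 × (5990 + 6127.33) / 1290 ≈ 55608 mm.
Then N = f²/(c·h) = 70² / (0.014 × 55608) = 4900 / 778.52 ≈ 6.29.

f/6.29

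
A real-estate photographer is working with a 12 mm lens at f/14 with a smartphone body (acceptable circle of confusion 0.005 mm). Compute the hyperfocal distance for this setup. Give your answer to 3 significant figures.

Hyperfocal distance H = f²/(N·c) + f = 12²/(14 × 0.005) + 12 = 144/0.07 + 12 ≈ 2069.1 mm ≈ 2.07 m.

2.07 m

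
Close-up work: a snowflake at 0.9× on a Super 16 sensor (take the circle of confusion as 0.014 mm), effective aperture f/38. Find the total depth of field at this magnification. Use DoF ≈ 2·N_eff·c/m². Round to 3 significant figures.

1.31 mm

At magnification m, DoF ≈ 2·N_eff·c/m² = 2 × 38 × 0.014 / 0.9² = 1.064 / 0.81 ≈ 1.31 mm.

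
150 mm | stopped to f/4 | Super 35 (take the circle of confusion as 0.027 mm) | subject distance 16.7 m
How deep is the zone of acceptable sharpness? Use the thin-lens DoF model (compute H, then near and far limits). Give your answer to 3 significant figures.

Hyperfocal distance H = f²/(N·c) + f = 150²/(4 × 0.027) + 150 = 22500/0.108 + 150 ≈ 208483.3 mm ≈ 208.5 m.
Near limit Dn = s·(H − f)/(H + s − 2f) = 16700 × (208483.3 − 150) / (208483.3 + 16700 − 2 × 150) = 16700 × 208333.3 / 224883.3 ≈ 15471.0 mm.
Far limit Df = s·(H − f)/(H − s) = 16700 × (208483.3 − 150) / (208483.3 − 16700) = 16700 × 208333.3 / 191783.3 ≈ 18141.1 mm.
Depth of field = Df − Dn = 18141.1 − 15471.0 ≈ 2670.1 mm ≈ 2.67 m.

2.67 m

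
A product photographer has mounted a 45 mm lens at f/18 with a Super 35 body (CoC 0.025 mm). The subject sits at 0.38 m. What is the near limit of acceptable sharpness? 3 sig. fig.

Hyperfocal distance H = f²/(N·c) + f = 45²/(18 × 0.025) + 45 = 2025/0.45 + 45 ≈ 4545.0 mm ≈ 4.545 m.
Near limit Dn = s·(H − f)/(H + s − 2f) = 380 × (4545.0 − 45) / (4545.0 + 380 − 2 × 45) = 380 × 4500.0 / 4835.0 ≈ 353.67 mm.

354 mm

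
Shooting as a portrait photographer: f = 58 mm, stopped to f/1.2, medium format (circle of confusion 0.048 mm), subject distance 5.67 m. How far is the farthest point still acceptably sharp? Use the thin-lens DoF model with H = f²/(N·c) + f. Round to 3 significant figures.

6.27 m

Hyperfocal distance H = f²/(N·c) + f = 58²/(1.2 × 0.048) + 58 = 3364/0.0576 + 58 ≈ 58460.8 mm ≈ 58.46 m.
Far limit Df = s·(H − f)/(H − s) = 5670 × (58460.8 − 58) / (58460.8 − 5670) = 5670 × 58402.8 / 52790.8 ≈ 6272.8 mm ≈ 6.27 m.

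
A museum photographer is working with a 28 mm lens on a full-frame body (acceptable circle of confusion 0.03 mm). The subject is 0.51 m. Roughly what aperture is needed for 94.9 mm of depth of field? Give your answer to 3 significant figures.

Write h = H − f = f²/(N·c). The thin-lens limits are Dn = s·h/(h + (s−f)) and Df = s·h/(h − (s−f)), so DoF = Df − Dn = 2·s·(s−f)·h / (h² − (s−f)²).
That is a quadratic in h: DoF·h² − 2·s·(s−f)·h − DoF·(s−f)² = 0 ⇒ h = (s−f)·(s + √(s² + DoF²)) / DoF = 482 × (510 + √(510² + 94.9²)) / 94.9 = 482 × (510 + 518.754) / 94.9 ≈ 5225.1 mm.
Then N = f²/(c·h) = 28² / (0.03 × 5225.1) = 784 / 156.75 ≈ 5.

f/5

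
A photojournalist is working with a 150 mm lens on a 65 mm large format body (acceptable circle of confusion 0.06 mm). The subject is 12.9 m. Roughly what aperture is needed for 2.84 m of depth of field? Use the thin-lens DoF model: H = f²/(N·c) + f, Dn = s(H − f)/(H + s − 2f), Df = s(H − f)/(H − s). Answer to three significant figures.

f/3.20

Write h = H − f = f²/(N·c). The thin-lens limits are Dn = s·h/(h + (s−f)) and Df = s·h/(h − (s−f)), so DoF = Df − Dn = 2·s·(s−f)·h / (h² − (s−f)²).
That is a quadratic in h: DoF·h² − 2·s·(s−f)·h − DoF·(s−f)² = 0 ⇒ h = (s−f)·(s + √(s² + DoF²)) / DoF = 12750 × (12900 + √(12900² + 2840²)) / 2840 = 12750 × (12900 + 13208.9) / 2840 ≈ 117214 mm.
Then N = f²/(c·h) = 150² / (0.06 × 117214) = 22500 / 7032.9 ≈ 3.20.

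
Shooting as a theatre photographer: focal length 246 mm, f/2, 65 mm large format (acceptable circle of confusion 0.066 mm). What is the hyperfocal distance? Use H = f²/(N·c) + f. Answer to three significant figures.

459 m

Hyperfocal distance H = f²/(N·c) + f = 246²/(2 × 0.066) + 246 = 60516/0.132 + 246 ≈ 458700.5 mm ≈ 459 m.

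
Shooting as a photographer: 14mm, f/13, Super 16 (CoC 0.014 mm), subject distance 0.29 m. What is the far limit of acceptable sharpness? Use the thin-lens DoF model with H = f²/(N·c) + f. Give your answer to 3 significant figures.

Hyperfocal distance H = f²/(N·c) + f = 14²/(13 × 0.014) + 14 = 196/0.182 + 14 ≈ 1090.9 mm ≈ 1.091 m.
Far limit Df = s·(H − f)/(H − s) = 290 × (1090.9 − 14) / (1090.9 − 290) = 290 × 1076.9 / 800.9 ≈ 389.93 mm.

390 mm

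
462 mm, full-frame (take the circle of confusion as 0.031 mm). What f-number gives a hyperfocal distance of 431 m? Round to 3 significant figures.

f/16

Rearrange H = f²/(N·c) + f for N: N = f² / ((H − f)·c).
N = 462² / ((431000 − 462) × 0.031) = 213444 / 13347 ≈ 16.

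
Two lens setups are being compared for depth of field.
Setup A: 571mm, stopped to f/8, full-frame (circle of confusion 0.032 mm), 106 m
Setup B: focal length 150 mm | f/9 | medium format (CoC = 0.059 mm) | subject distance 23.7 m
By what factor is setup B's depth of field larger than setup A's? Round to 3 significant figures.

2.16

Setup A: H = 571²/(8×0.032) + 571 ≈ 1274168.7 mm; DoF = Df − Dn = 115567 − 97896 ≈ 17671 mm.
Setup B: H = 150²/(9×0.059) + 150 ≈ 42522.9 mm; DoF = Df − Dn = 53352 − 15234 ≈ 38118 mm.
Ratio = 38118 / 17671 ≈ 2.16.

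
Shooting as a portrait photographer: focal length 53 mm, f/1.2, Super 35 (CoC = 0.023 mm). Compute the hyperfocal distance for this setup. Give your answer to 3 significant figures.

Hyperfocal distance H = f²/(N·c) + f = 53²/(1.2 × 0.023) + 53 = 2809/0.0276 + 53 ≈ 101828.4 mm ≈ 102 m.

102 m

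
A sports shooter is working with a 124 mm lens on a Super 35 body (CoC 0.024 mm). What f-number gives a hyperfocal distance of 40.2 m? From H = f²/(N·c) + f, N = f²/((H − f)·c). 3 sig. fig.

f/16

Rearrange H = f²/(N·c) + f for N: N = f² / ((H − f)·c).
N = 124² / ((40200 − 124) × 0.024) = 15376 / 961.8 ≈ 16.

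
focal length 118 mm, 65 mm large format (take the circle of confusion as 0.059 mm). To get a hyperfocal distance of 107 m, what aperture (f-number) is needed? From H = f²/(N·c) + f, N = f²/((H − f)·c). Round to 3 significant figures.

Rearrange H = f²/(N·c) + f for N: N = f² / ((H − f)·c).
N = 118² / ((107000 − 118) × 0.059) = 13924 / 6306 ≈ 2.21.

f/2.21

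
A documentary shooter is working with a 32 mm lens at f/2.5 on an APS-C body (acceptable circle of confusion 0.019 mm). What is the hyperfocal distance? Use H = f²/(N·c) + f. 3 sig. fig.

21.6 m

Hyperfocal distance H = f²/(N·c) + f = 32²/(2.5 × 0.019) + 32 = 1024/0.0475 + 32 ≈ 21589.9 mm ≈ 21.6 m.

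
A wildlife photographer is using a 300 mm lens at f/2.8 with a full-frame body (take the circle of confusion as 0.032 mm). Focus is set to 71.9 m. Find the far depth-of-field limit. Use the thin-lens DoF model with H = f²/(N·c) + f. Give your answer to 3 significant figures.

77.4 m

Hyperfocal distance H = f²/(N·c) + f = 300²/(2.8 × 0.032) + 300 = 90000/0.0896 + 300 ≈ 1004764.3 mm ≈ 1005 m.
Far limit Df = s·(H − f)/(H − s) = 71900 × (1004764.3 − 300) / (1004764.3 − 71900) = 71900 × 1004464.3 / 932864.3 ≈ 77419 mm ≈ 77.4 m.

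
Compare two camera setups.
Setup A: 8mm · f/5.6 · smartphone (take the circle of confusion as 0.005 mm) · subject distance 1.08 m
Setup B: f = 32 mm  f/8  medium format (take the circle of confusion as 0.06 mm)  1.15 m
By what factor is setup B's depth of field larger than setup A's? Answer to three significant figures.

1.28

Setup A: H = 8²/(5.6×0.005) + 8 ≈ 2293.7 mm; DoF = Df − Dn = 2033.9 − 735.2 ≈ 1298.7 mm.
Setup B: H = 32²/(8×0.06) + 32 ≈ 2165.3 mm; DoF = Df − Dn = 2416.3 − 754.6 ≈ 1661.7 mm.
Ratio = 1661.7 / 1298.7 ≈ 1.28.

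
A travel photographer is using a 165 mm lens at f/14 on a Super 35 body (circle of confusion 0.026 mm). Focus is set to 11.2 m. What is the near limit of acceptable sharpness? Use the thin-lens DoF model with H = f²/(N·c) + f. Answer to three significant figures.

Hyperfocal distance H = f²/(N·c) + f = 165²/(14 × 0.026) + 165 = 27225/0.364 + 165 ≈ 74959.0 mm ≈ 74.96 m.
Near limit Dn = s·(H − f)/(H + s − 2f) = 11200 × (74959.0 − 165) / (74959.0 + 11200 − 2 × 165) = 11200 × 74794.0 / 85829.0 ≈ 9760.0 mm ≈ 9.76 m.

9.76 m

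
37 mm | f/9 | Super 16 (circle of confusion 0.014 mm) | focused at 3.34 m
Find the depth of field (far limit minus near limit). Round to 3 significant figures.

2.24 m

Hyperfocal distance H = f²/(N·c) + f = 37²/(9 × 0.014) + 37 = 1369/0.126 + 37 ≈ 10902.1 mm ≈ 10.90 m.
Near limit Dn = s·(H − f)/(H + s − 2f) = 3340 × (10902.1 − 37) / (10902.1 + 3340 − 2 × 37) = 3340 × 10865.1 / 14168.1 ≈ 2561.3 mm.
Far limit Df = s·(H − f)/(H − s) = 3340 × (10902.1 − 37) / (10902.1 − 3340) = 3340 × 10865.1 / 7562.1 ≈ 4798.9 mm.
Depth of field = Df − Dn = 4798.9 − 2561.3 ≈ 2237.6 mm ≈ 2.24 m.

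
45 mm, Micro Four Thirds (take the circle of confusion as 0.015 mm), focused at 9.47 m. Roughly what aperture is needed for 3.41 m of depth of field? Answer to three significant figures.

Write h = H − f = f²/(N·c). The thin-lens limits are Dn = s·h/(h + (s−f)) and Df = s·h/(h − (s−f)), so DoF = Df − Dn = 2·s·(s−f)·h / (h² − (s−f)²).
That is a quadratic in h: DoF·h² − 2·s·(s−f)·h − DoF·(s−f)² = 0 ⇒ h = (s−f)·(s + √(s² + DoF²)) / DoF = 9425 × (9470 + √(9470² + 3410²)) / 3410 = 9425 × (9470 + 10065.2) / 3410 ≈ 53994 mm.
Then N = f²/(c·h) = 45² / (0.015 × 53994) = 2025 / 809.91 ≈ 2.50.

f/2.50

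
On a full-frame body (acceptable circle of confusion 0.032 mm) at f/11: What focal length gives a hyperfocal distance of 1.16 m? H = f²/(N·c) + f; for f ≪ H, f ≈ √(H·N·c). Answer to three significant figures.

20.0 mm

From H = f²/(N·c) + f, with f ≪ H: f ≈ √(H·N·c) = √(1160 × 11 × 0.032) = √408.32 ≈ 20.21 mm.
Exact: f² + N·c·f − N·c·H = 0 ⇒ f = (−N·c + √((N·c)² + 4·N·c·H))/2 = (−0.352 + √1633.4)/2 ≈ 20.032 mm ≈ 20.0 mm.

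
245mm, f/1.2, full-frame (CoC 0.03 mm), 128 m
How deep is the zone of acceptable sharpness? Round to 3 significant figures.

Hyperfocal distance H = f²/(N·c) + f = 245²/(1.2 × 0.03) + 245 = 60025/0.036 + 245 ≈ 1667606.1 mm ≈ 1668 m.
Near limit Dn = s·(H − f)/(H + s − 2f) = 128000 × (1667606.1 − 245) / (1667606.1 + 128000 − 2 × 245) = 128000 × 1667361.1 / 1795116.1 ≈ 118890 mm.
Far limit Df = s·(H − f)/(H − s) = 128000 × (1667606.1 − 245) / (1667606.1 − 128000) = 128000 × 1667361.1 / 1539606.1 ≈ 138621 mm.
Depth of field = Df − Dn = 138621 − 118890 ≈ 19731 mm ≈ 19.7 m.

19.7 m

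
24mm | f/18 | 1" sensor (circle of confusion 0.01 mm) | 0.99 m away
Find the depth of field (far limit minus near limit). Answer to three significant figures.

0.658 m

Hyperfocal distance H = f²/(N·c) + f = 24²/(18 × 0.01) + 24 = 576/0.18 + 24 ≈ 3224.0 mm ≈ 3.224 m.
Near limit Dn = s·(H − f)/(H + s − 2f) = 990 × (3224.0 − 24) / (3224.0 + 990 − 2 × 24) = 990 × 3200.0 / 4166.0 ≈ 760.44 mm.
Far limit Df = s·(H − f)/(H − s) = 990 × (3224.0 − 24) / (3224.0 − 990) = 990 × 3200.0 / 2234.0 ≈ 1418.08 mm.
Depth of field = Df − Dn = 1418.08 − 760.44 ≈ 657.64 mm ≈ 0.658 m.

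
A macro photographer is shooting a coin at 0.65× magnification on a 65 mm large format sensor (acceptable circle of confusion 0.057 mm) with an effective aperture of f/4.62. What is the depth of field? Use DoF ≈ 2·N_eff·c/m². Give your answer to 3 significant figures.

At magnification m, DoF ≈ 2·N_eff·c/m² = 2 × 4.62 × 0.057 / 0.65² = 0.5267 / 0.4225 ≈ 1.25 mm.

1.25 mm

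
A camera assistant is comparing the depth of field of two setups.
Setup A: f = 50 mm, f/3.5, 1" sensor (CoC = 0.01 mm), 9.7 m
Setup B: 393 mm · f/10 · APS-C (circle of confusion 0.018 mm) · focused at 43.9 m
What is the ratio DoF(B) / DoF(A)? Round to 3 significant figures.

1.67

Setup A: H = 50²/(3.5×0.01) + 50 ≈ 71478.6 mm; DoF = Df − Dn = 11215.2 − 8545.5 ≈ 2669.7 mm.
Setup B: H = 393²/(10×0.018) + 393 ≈ 858443.0 mm; DoF = Df − Dn = 46244.8 − 41781.5 ≈ 4463.3 mm.
Ratio = 4463.3 / 2669.7 ≈ 1.67.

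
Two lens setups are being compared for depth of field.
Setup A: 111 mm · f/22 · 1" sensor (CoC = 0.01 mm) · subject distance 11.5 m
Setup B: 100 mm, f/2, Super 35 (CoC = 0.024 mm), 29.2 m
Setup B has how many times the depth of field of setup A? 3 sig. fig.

1.71

Setup A: H = 111²/(22×0.01) + 111 ≈ 56115.5 mm; DoF = Df − Dn = 14435.6 − 9556.6 ≈ 4879.0 mm.
Setup B: H = 100²/(2×0.024) + 100 ≈ 208433.3 mm; DoF = Df − Dn = 33940.9 − 25621.2 ≈ 8319.7 mm.
Ratio = 8319.7 / 4879.0 ≈ 1.71.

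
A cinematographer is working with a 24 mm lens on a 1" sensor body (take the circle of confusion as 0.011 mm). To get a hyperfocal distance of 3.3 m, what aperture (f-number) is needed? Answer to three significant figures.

f/16

Rearrange H = f²/(N·c) + f for N: N = f² / ((H − f)·c).
N = 24² / ((3300 − 24) × 0.011) = 576 / 36.04 ≈ 16.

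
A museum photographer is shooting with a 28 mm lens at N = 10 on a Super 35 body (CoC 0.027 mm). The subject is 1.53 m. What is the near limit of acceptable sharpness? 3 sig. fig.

1.01 m

Hyperfocal distance H = f²/(N·c) + f = 28²/(10 × 0.027) + 28 = 784/0.27 + 28 ≈ 2931.7 mm ≈ 2.932 m.
Near limit Dn = s·(H − f)/(H + s − 2f) = 1530 × (2931.7 − 28) / (2931.7 + 1530 − 2 × 28) = 1530 × 2903.7 / 4405.7 ≈ 1008.4 mm ≈ 1.01 m.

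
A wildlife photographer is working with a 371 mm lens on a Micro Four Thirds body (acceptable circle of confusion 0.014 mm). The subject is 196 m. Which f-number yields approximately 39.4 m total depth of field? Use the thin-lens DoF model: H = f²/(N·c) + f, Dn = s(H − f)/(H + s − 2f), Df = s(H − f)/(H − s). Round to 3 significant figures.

f/5

Write h = H − f = f²/(N·c). The thin-lens limits are Dn = s·h/(h + (s−f)) and Df = s·h/(h − (s−f)), so DoF = Df − Dn = 2·s·(s−f)·h / (h² − (s−f)²).
That is a quadratic in h: DoF·h² − 2·s·(s−f)·h − DoF·(s−f)² = 0 ⇒ h = (s−f)·(s + √(s² + DoF²)) / DoF = 195629 × (196000 + √(196000² + 39400²)) / 39400 = 195629 × (196000 + 199921) / 39400 ≈ 1965828 mm.
Then N = f²/(c·h) = 371² / (0.014 × 1965828) = 137641 / 27522 ≈ 5.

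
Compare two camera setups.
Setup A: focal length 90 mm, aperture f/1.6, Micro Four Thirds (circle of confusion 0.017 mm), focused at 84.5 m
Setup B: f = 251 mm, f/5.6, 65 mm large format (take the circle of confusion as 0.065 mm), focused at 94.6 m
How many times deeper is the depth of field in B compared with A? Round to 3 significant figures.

2.82

Setup A: H = 90²/(1.6×0.017) + 90 ≈ 297884.1 mm; DoF = Df − Dn = 117926 − 65838 ≈ 52088 mm.
Setup B: H = 251²/(5.6×0.065) + 251 ≈ 173330.7 mm; DoF = Df − Dn = 207966 − 61225 ≈ 146741 mm.
Ratio = 146741 / 52088 ≈ 2.82.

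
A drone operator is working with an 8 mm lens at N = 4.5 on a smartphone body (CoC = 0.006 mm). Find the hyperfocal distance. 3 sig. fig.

2.38 m

Hyperfocal distance H = f²/(N·c) + f = 8²/(4.5 × 0.006) + 8 = 64/0.027 + 8 ≈ 2378.4 mm ≈ 2.38 m.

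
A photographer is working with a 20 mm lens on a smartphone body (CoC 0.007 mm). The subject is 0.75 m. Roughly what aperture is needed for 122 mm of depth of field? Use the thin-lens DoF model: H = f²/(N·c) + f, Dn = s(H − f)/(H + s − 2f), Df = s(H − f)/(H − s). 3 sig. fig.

Write h = H − f = f²/(N·c). The thin-lens limits are Dn = s·h/(h + (s−f)) and Df = s·h/(h − (s−f)), so DoF = Df − Dn = 2·s·(s−f)·h / (h² − (s−f)²).
That is a quadratic in h: DoF·h² − 2·s·(s−f)·h − DoF·(s−f)² = 0 ⇒ h = (s−f)·(s + √(s² + DoF²)) / DoF = 730 × (750 + √(750² + 122²)) / 122 = 730 × (750 + 759.858) / 122 ≈ 9034.4 mm.
Then N = f²/(c·h) = 20² / (0.007 × 9034.4) = 400 / 63.241 ≈ 6.33.

f/6.33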